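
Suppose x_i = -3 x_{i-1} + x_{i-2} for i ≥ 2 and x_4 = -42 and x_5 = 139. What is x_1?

Rearranging, x_{i-2} = x_i + 3 x_{i-1}.
x_3 = 139 + 3*(-42) = 13
x_2 = -42 + 3*13 = -3
x_1 = 13 + 3*(-3) = 4

4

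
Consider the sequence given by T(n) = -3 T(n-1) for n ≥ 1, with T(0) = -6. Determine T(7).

T(1) = -3*(-6) = 18
T(2) = -3*18 = -54
T(3) = -3*(-54) = 162
T(4) = -3*162 = -486
T(5) = -3*(-486) = 1458
T(6) = -3*1458 = -4374
T(7) = -3*(-4374) = 13122

13122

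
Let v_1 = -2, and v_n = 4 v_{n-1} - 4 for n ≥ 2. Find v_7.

v_2 = 4(-2) - 4 = -12
v_3 = 4(-12) - 4 = -52
v_4 = 4(-52) - 4 = -212
v_5 = 4(-212) - 4 = -852
v_6 = 4(-852) - 4 = -3412
v_7 = 4(-3412) - 4 = -13652

-13652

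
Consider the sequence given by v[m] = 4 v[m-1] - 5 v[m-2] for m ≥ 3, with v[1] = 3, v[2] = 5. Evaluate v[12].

14395

v[3] = 4(5) - 5(3) = 5
v[4] = 4(5) - 5(5) = -5
v[5] = 4(-5) - 5(5) = -45
v[6] = 4(-45) - 5(-5) = -155
v[7] = 4(-155) - 5(-45) = -395
v[8] = 4(-395) - 5(-155) = -805
v[9] = 4(-805) - 5(-395) = -1245
v[10] = 4(-1245) - 5(-805) = -955
v[11] = 4(-955) - 5(-1245) = 2405
v[12] = 4(2405) - 5(-955) = 14395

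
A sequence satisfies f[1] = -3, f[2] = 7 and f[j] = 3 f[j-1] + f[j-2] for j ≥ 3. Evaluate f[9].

f[3] = 3(7) + (-3) = 18
f[4] = 3(18) + 7 = 61
f[5] = 3(61) + 18 = 201
f[6] = 3(201) + 61 = 664
f[7] = 3(664) + 201 = 2193
f[8] = 3(2193) + 664 = 7243
f[9] = 3(7243) + 2193 = 23922

23922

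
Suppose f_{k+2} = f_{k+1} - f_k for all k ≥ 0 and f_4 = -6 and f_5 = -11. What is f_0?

-5

Rearranging, f_{k-2} = -(f_k - f_{k-1}).
f_3 = -(-11 - (-6)) = 5
f_2 = -(-6 - 5) = 11
f_1 = -(5 - 11) = 6
f_0 = -(11 - 6) = -5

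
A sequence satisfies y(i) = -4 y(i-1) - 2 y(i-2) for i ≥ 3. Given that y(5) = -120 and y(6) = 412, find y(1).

6

Rearranging, y(i-2) = (y(i) + 4 y(i-1)) / -2.
y(4) = (412 + 4(-120)) / -2 = -68/-2 = 34
y(3) = (-120 + 4(34)) / -2 = 16/-2 = -8
y(2) = (34 + 4(-8)) / -2 = 2/-2 = -1
y(1) = (-8 + 4(-1)) / -2 = -12/-2 = 6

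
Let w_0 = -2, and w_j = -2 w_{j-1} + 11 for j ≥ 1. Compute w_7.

729

w_1 = -2(-2) + 11 = 15
w_2 = -2(15) + 11 = -19
w_3 = -2(-19) + 11 = 49
w_4 = -2(49) + 11 = -87
w_5 = -2(-87) + 11 = 185
w_6 = -2(185) + 11 = -359
w_7 = -2(-359) + 11 = 729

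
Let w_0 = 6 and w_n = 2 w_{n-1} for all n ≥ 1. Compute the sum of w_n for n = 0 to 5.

378

w_1 = 2·6 = 12
w_2 = 2·12 = 24
w_3 = 2·24 = 48
w_4 = 2·48 = 96
w_5 = 2·96 = 192
Sum = 6 + 12 + 24 + 48 + 96 + 192 = 378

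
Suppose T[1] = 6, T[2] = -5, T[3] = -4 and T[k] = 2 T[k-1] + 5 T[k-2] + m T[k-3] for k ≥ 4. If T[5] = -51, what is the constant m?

5

T[4] = -33 + 6m
T[5] = -86 + 7m
So -86 + 7m = -51, giving m = 5.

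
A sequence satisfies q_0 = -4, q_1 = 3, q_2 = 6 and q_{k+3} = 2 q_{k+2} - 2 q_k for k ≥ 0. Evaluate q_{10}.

q_3 = 2(6) - 2(-4) = 20
q_4 = 2(20) - 2(3) = 34
q_5 = 2(34) - 2(6) = 56
q_6 = 2(56) - 2(20) = 72
q_7 = 2(72) - 2(34) = 76
q_8 = 2(76) - 2(56) = 40
q_9 = 2(40) - 2(72) = -64
q_{10} = 2(-64) - 2(76) = -280

-280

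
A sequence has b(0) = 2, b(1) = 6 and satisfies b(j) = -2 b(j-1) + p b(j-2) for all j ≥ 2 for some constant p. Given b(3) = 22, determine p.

b(2) = -12 + 2p
b(3) = 24 + 2p
So 24 + 2p = 22, giving p = -1.

-1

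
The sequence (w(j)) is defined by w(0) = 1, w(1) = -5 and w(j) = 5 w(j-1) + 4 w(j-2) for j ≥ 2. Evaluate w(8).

-749669

w(2) = 5·(-5) + 4·1 = -21
w(3) = 5·(-21) + 4·(-5) = -125
w(4) = 5·(-125) + 4·(-21) = -709
w(5) = 5·(-709) + 4·(-125) = -4045
w(6) = 5·(-4045) + 4·(-709) = -23061
w(7) = 5·(-23061) + 4·(-4045) = -131485
w(8) = 5·(-131485) + 4·(-23061) = -749669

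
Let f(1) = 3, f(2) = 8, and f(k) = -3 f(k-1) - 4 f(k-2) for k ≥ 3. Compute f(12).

f(3) = -3*8 - 4*3 = -36
f(4) = -3*(-36) - 4*8 = 76
f(5) = -3*76 - 4*(-36) = -84
f(6) = -3*(-84) - 4*76 = -52
f(7) = -3*(-52) - 4*(-84) = 492
f(8) = -3*492 - 4*(-52) = -1268
f(9) = -3*(-1268) - 4*492 = 1836
f(10) = -3*1836 - 4*(-1268) = -436
f(11) = -3*(-436) - 4*1836 = -6036
f(12) = -3*(-6036) - 4*(-436) = 19852

19852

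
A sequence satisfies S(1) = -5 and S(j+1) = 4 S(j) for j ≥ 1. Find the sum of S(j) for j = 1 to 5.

-1705

S(2) = 4*(-5) = -20
S(3) = 4*(-20) = -80
S(4) = 4*(-80) = -320
S(5) = 4*(-320) = -1280
Sum = (-5) + (-20) + (-80) + (-320) + (-1280) = -1705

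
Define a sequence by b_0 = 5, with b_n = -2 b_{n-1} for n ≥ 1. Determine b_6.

b_1 = -2(5) = -10
b_2 = -2(-10) = 20
b_3 = -2(20) = -40
b_4 = -2(-40) = 80
b_5 = -2(80) = -160
b_6 = -2(-160) = 320

320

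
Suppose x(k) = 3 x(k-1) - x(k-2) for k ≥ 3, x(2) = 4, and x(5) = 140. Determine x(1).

-7

Let x(1) = v.
x(3) = 12 - v
x(4) = 32 - 3v
x(5) = 84 - 8v
So 84 - 8v = 140, giving v = -7.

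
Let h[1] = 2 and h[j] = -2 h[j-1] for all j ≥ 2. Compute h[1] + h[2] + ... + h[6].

h[2] = -2(2) = -4
h[3] = -2(-4) = 8
h[4] = -2(8) = -16
h[5] = -2(-16) = 32
h[6] = -2(32) = -64
Sum = 2 + (-4) + 8 + (-16) + 32 + (-64) = -42

-42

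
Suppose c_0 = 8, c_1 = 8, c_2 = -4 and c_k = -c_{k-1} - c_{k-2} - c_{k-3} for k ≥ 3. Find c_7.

c_3 = -(-4) - 8 - 8 = -12
c_4 = -(-12) - (-4) - 8 = 8
c_5 = -8 - (-12) - (-4) = 8
c_6 = -8 - 8 - (-12) = -4
c_7 = -(-4) - 8 - 8 = -12

-12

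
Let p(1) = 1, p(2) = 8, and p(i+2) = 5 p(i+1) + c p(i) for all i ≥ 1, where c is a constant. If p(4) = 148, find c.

-4

p(3) = 40 + c
p(4) = 200 + 13c
So 200 + 13c = 148, giving c = -4.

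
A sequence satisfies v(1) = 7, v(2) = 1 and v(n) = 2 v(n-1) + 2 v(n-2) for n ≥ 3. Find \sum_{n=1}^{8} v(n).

v(3) = 2*1 + 2*7 = 16
v(4) = 2*16 + 2*1 = 34
v(5) = 2*34 + 2*16 = 100
v(6) = 2*100 + 2*34 = 268
v(7) = 2*268 + 2*100 = 736
v(8) = 2*736 + 2*268 = 2008
Sum = 7 + 1 + 16 + 34 + 100 + 268 + 736 + 2008 = 3170

3170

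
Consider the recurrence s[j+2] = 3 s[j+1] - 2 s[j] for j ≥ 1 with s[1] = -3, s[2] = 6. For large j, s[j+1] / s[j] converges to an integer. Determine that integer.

The characteristic equation is r^2 - 3r + 2 = 0, which factors as (r - 2)(r - 1) = 0.
So the roots are 2 and 1. Since |2| > |1| and the coefficient of 2^j is non-zero, the ratio tends to 2.

2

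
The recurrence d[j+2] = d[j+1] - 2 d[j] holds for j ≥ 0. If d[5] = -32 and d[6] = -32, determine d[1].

Rearranging, d[j-2] = (d[j] - d[j-1]) / -2.
d[4] = (-32 - (-32)) / -2 = 0/-2 = 0
d[3] = (-32 - 0) / -2 = -32/-2 = 16
d[2] = (0 - 16) / -2 = -16/-2 = 8
d[1] = (16 - 8) / -2 = 8/-2 = -4

-4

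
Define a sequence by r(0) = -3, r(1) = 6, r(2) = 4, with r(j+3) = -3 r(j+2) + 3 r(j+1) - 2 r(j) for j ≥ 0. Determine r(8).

r(3) = -3(4) + 3(6) - 2(-3) = 12
r(4) = -3(12) + 3(4) - 2(6) = -36
r(5) = -3(-36) + 3(12) - 2(4) = 136
r(6) = -3(136) + 3(-36) - 2(12) = -540
r(7) = -3(-540) + 3(136) - 2(-36) = 2100
r(8) = -3(2100) + 3(-540) - 2(136) = -8192

-8192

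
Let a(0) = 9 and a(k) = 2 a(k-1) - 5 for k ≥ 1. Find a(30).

4294967301

The fixed point is -5/(1 - 2) = 5, so a(k) - 5 = 2(a(k-1) - 5).
Hence a(k) = 4·2^k + 5.
a(30) = 4·2^{30} + 5 = 4·1073741824 + 5 = 4294967301.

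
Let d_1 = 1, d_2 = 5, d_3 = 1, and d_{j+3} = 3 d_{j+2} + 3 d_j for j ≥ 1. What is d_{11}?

37800

d_4 = 3·1 + 3·1 = 6
d_5 = 3·6 + 3·5 = 33
d_6 = 3·33 + 3·1 = 102
d_7 = 3·102 + 3·6 = 324
d_8 = 3·324 + 3·33 = 1071
d_9 = 3·1071 + 3·102 = 3519
d_{10} = 3·3519 + 3·324 = 11529
d_{11} = 3·11529 + 3·1071 = 37800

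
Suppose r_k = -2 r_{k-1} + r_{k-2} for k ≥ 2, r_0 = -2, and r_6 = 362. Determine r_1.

Let r_1 = z.
r_2 = -2 - 2z
r_3 = 4 + 5z
r_4 = -10 - 12z
r_5 = 24 + 29z
r_6 = -58 - 70z
So -58 - 70z = 362, giving z = -6.

-6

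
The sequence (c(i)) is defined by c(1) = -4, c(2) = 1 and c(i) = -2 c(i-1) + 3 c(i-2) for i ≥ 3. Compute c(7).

c(3) = -2(1) + 3(-4) = -14
c(4) = -2(-14) + 3(1) = 31
c(5) = -2(31) + 3(-14) = -104
c(6) = -2(-104) + 3(31) = 301
c(7) = -2(301) + 3(-104) = -914

-914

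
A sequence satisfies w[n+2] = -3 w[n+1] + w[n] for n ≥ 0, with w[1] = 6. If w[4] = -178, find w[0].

Let w[0] = v.
w[2] = -18 + v
w[3] = 60 - 3v
w[4] = -198 + 10v
So -198 + 10v = -178, giving v = 2.

2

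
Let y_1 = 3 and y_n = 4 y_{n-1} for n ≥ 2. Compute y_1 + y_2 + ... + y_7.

y_2 = 4*3 = 12
y_3 = 4*12 = 48
y_4 = 4*48 = 192
y_5 = 4*192 = 768
y_6 = 4*768 = 3072
y_7 = 4*3072 = 12288
Sum = 3 + 12 + 48 + 192 + 768 + 3072 + 12288 = 16383

16383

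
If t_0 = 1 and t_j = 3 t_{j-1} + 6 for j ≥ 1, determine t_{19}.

4649045865

The fixed point is 6/(1 - 3) = -3, so t_j + 3 = 3(t_{j-1} + 3).
Hence t_j = 4·3^j - 3.
t_{19} = 4·3^{19} - 3 = 4·1162261467 - 3 = 4649045865.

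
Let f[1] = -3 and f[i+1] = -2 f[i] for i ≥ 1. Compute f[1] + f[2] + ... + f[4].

15

f[2] = -2·(-3) = 6
f[3] = -2·6 = -12
f[4] = -2·(-12) = 24
Sum = (-3) + 6 + (-12) + 24 = 15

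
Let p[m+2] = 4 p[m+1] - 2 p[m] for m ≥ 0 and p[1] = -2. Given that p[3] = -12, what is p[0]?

Let p[0] = y.
p[2] = -8 - 2y
p[3] = -28 - 8y
So -28 - 8y = -12, giving y = -2.

-2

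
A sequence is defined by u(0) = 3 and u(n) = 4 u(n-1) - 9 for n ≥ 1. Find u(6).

3

u(1) = 4·3 - 9 = 3
u(2) = 4·3 - 9 = 3
u(3) = 4·3 - 9 = 3
u(4) = 4·3 - 9 = 3
u(5) = 4·3 - 9 = 3
u(6) = 4·3 - 9 = 3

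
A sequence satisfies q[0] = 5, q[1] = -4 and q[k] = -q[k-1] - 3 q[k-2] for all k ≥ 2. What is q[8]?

-335

q[2] = -(-4) - 3*5 = -11
q[3] = -(-11) - 3*(-4) = 23
q[4] = -23 - 3*(-11) = 10
q[5] = -10 - 3*23 = -79
q[6] = -(-79) - 3*10 = 49
q[7] = -49 - 3*(-79) = 188
q[8] = -188 - 3*49 = -335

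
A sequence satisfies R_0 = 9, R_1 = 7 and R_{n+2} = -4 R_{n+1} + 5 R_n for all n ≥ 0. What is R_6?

5217

R_2 = -4·7 + 5·9 = 17
R_3 = -4·17 + 5·7 = -33
R_4 = -4·(-33) + 5·17 = 217
R_5 = -4·217 + 5·(-33) = -1033
R_6 = -4·(-1033) + 5·217 = 5217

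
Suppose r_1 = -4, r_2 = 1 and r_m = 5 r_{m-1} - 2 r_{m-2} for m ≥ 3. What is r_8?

27447

r_3 = 5·1 - 2·(-4) = 13
r_4 = 5·13 - 2·1 = 63
r_5 = 5·63 - 2·13 = 289
r_6 = 5·289 - 2·63 = 1319
r_7 = 5·1319 - 2·289 = 6017
r_8 = 5·6017 - 2·1319 = 27447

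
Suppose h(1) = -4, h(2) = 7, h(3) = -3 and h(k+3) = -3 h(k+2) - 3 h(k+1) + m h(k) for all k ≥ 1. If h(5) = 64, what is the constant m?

h(4) = -12 - 4m
h(5) = 45 + 19m
So 45 + 19m = 64, giving m = 1.

1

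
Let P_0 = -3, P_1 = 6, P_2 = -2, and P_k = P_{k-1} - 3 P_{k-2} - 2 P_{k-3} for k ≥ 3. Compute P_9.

P_3 = (-2) - 3(6) - 2(-3) = -14
P_4 = (-14) - 3(-2) - 2(6) = -20
P_5 = (-20) - 3(-14) - 2(-2) = 26
P_6 = 26 - 3(-20) - 2(-14) = 114
P_7 = 114 - 3(26) - 2(-20) = 76
P_8 = 76 - 3(114) - 2(26) = -318
P_9 = (-318) - 3(76) - 2(114) = -774

-774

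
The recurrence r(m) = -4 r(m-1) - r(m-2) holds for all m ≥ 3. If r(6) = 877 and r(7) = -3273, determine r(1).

-3

Rearranging, r(m-2) = -(r(m) + 4 r(m-1)).
r(5) = -(-3273 + 4·877) = -235
r(4) = -(877 + 4·(-235)) = 63
r(3) = -(-235 + 4·63) = -17
r(2) = -(63 + 4·(-17)) = 5
r(1) = -(-17 + 4·5) = -3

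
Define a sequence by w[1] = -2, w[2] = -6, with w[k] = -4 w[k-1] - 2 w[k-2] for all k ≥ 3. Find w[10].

w[3] = -4(-6) - 2(-2) = 28
w[4] = -4(28) - 2(-6) = -100
w[5] = -4(-100) - 2(28) = 344
w[6] = -4(344) - 2(-100) = -1176
w[7] = -4(-1176) - 2(344) = 4016
w[8] = -4(4016) - 2(-1176) = -13712
w[9] = -4(-13712) - 2(4016) = 46816
w[10] = -4(46816) - 2(-13712) = -159840

-159840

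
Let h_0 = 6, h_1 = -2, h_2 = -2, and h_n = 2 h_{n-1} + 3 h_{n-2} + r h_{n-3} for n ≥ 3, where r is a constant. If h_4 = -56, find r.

h_3 = -10 + 6r
h_4 = -26 + 10r
So -26 + 10r = -56, giving r = -3.

-3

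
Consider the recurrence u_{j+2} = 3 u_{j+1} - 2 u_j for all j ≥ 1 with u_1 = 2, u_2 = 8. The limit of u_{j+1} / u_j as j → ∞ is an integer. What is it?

2

The characteristic equation is r^2 - 3r + 2 = 0, which factors as (r - 2)(r - 1) = 0.
So the roots are 2 and 1. Since |2| > |1| and the coefficient of 2^j is non-zero, the ratio tends to 2.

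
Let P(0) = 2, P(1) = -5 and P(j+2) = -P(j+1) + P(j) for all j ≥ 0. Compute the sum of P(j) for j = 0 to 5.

P(2) = -(-5) + 2 = 7
P(3) = -7 + (-5) = -12
P(4) = -(-12) + 7 = 19
P(5) = -19 + (-12) = -31
Sum = 2 + (-5) + 7 + (-12) + 19 + (-31) = -20

-20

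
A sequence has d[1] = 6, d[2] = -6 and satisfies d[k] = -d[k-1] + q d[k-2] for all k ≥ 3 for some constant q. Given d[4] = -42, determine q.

3

d[3] = 6 + 6q
d[4] = -6 - 12q
So -6 - 12q = -42, giving q = 3.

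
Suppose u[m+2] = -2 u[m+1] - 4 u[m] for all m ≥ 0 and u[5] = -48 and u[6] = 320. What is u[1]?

Rearranging, u[m-2] = (u[m] + 2 u[m-1]) / -4.
u[4] = (320 + 2·(-48)) / -4 = 224/-4 = -56
u[3] = (-48 + 2·(-56)) / -4 = -160/-4 = 40
u[2] = (-56 + 2·40) / -4 = 24/-4 = -6
u[1] = (40 + 2·(-6)) / -4 = 28/-4 = -7

-7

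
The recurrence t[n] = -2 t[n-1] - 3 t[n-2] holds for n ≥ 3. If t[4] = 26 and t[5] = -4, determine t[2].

2

Rearranging, t[n-2] = (t[n] + 2 t[n-1]) / -3.
t[3] = (-4 + 2·26) / -3 = 48/-3 = -16
t[2] = (26 + 2·(-16)) / -3 = -6/-3 = 2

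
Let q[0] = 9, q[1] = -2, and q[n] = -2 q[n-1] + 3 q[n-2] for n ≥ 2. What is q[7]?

-6008

q[2] = -2(-2) + 3(9) = 31
q[3] = -2(31) + 3(-2) = -68
q[4] = -2(-68) + 3(31) = 229
q[5] = -2(229) + 3(-68) = -662
q[6] = -2(-662) + 3(229) = 2011
q[7] = -2(2011) + 3(-662) = -6008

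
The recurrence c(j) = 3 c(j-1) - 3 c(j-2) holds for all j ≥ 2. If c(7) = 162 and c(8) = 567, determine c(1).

-6

Rearranging, c(j-2) = (c(j) - 3 c(j-1)) / -3.
c(6) = (567 - 3·162) / -3 = 81/-3 = -27
c(5) = (162 - 3·(-27)) / -3 = 243/-3 = -81
c(4) = (-27 - 3·(-81)) / -3 = 216/-3 = -72
c(3) = (-81 - 3·(-72)) / -3 = 135/-3 = -45
c(2) = (-72 - 3·(-45)) / -3 = 63/-3 = -21
c(1) = (-45 - 3·(-21)) / -3 = 18/-3 = -6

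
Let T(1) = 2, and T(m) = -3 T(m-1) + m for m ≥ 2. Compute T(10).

T(2) = -3(2) + 2 = -4
T(3) = -3(-4) + 3 = 15
T(4) = -3(15) + 4 = -41
T(5) = -3(-41) + 5 = 128
T(6) = -3(128) + 6 = -378
T(7) = -3(-378) + 7 = 1141
T(8) = -3(1141) + 8 = -3415
T(9) = -3(-3415) + 9 = 10254
T(10) = -3(10254) + 10 = -30752

-30752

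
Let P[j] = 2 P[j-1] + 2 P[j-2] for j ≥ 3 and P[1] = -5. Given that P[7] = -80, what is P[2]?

Let P[2] = w.
P[3] = -10 + 2w
P[4] = -20 + 6w
P[5] = -60 + 16w
P[6] = -160 + 44w
P[7] = -440 + 120w
So -440 + 120w = -80, giving w = 3.

3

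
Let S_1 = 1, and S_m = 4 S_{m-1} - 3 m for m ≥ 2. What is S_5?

-335

S_2 = 4·1 - 6 = -2
S_3 = 4·(-2) - 9 = -17
S_4 = 4·(-17) - 12 = -80
S_5 = 4·(-80) - 15 = -335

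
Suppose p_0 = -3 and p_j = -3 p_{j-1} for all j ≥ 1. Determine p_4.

-243

p_1 = -3·(-3) = 9
p_2 = -3·9 = -27
p_3 = -3·(-27) = 81
p_4 = -3·81 = -243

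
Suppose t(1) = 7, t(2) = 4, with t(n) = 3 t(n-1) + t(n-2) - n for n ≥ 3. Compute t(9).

t(3) = 3·4 + 7 - 3 = 16
t(4) = 3·16 + 4 - 4 = 48
t(5) = 3·48 + 16 - 5 = 155
t(6) = 3·155 + 48 - 6 = 507
t(7) = 3·507 + 155 - 7 = 1669
t(8) = 3·1669 + 507 - 8 = 5506
t(9) = 3·5506 + 1669 - 9 = 18178

18178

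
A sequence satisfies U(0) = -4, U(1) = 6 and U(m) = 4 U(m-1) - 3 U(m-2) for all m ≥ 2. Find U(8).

U(2) = 4(6) - 3(-4) = 36
U(3) = 4(36) - 3(6) = 126
U(4) = 4(126) - 3(36) = 396
U(5) = 4(396) - 3(126) = 1206
U(6) = 4(1206) - 3(396) = 3636
U(7) = 4(3636) - 3(1206) = 10926
U(8) = 4(10926) - 3(3636) = 32796

32796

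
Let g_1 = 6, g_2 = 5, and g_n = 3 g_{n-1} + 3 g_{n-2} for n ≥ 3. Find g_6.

g_3 = 3*5 + 3*6 = 33
g_4 = 3*33 + 3*5 = 114
g_5 = 3*114 + 3*33 = 441
g_6 = 3*441 + 3*114 = 1665

1665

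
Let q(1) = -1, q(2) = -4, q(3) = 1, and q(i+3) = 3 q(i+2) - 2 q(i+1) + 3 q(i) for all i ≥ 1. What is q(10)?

q(4) = 3(1) - 2(-4) + 3(-1) = 8
q(5) = 3(8) - 2(1) + 3(-4) = 10
q(6) = 3(10) - 2(8) + 3(1) = 17
q(7) = 3(17) - 2(10) + 3(8) = 55
q(8) = 3(55) - 2(17) + 3(10) = 161
q(9) = 3(161) - 2(55) + 3(17) = 424
q(10) = 3(424) - 2(161) + 3(55) = 1115

1115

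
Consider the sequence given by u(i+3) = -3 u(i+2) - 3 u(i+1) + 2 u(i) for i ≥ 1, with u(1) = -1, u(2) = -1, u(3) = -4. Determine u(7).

-7

u(4) = -3(-4) - 3(-1) + 2(-1) = 13
u(5) = -3(13) - 3(-4) + 2(-1) = -29
u(6) = -3(-29) - 3(13) + 2(-4) = 40
u(7) = -3(40) - 3(-29) + 2(13) = -7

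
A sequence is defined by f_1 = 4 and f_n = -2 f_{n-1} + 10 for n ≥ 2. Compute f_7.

f_2 = -2*4 + 10 = 2
f_3 = -2*2 + 10 = 6
f_4 = -2*6 + 10 = -2
f_5 = -2*(-2) + 10 = 14
f_6 = -2*14 + 10 = -18
f_7 = -2*(-18) + 10 = 46

46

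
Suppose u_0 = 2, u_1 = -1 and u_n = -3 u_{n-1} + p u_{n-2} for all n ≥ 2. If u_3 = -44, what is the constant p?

u_2 = 3 + 2p
u_3 = -9 - 7p
So -9 - 7p = -44, giving p = 5.

5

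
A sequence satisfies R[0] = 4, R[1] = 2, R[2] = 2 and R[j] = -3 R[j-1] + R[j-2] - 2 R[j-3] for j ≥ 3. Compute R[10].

R[3] = -3·2 + 2 - 2·4 = -12
R[4] = -3·(-12) + 2 - 2·2 = 34
R[5] = -3·34 + (-12) - 2·2 = -118
R[6] = -3·(-118) + 34 - 2·(-12) = 412
R[7] = -3·412 + (-118) - 2·34 = -1422
R[8] = -3·(-1422) + 412 - 2·(-118) = 4914
R[9] = -3·4914 + (-1422) - 2·412 = -16988
R[10] = -3·(-16988) + 4914 - 2·(-1422) = 58722

58722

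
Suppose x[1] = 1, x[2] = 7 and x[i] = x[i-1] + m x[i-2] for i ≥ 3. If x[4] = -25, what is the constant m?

x[3] = 7 + m
x[4] = 7 + 8m
So 7 + 8m = -25, giving m = -4.

-4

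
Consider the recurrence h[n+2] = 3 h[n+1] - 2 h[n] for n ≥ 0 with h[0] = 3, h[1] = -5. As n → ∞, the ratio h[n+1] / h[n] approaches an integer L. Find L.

2

The characteristic equation is r^2 - 3r + 2 = 0, which factors as (r - 2)(r - 1) = 0.
So the roots are 2 and 1. Since |2| > |1| and the coefficient of 2^n is non-zero, the ratio tends to 2.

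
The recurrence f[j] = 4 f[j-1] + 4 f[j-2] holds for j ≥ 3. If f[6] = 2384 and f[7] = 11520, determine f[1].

Rearranging, f[j-2] = (f[j] - 4 f[j-1]) / 4.
f[5] = (11520 - 4·2384) / 4 = 1984/4 = 496
f[4] = (2384 - 4·496) / 4 = 400/4 = 100
f[3] = (496 - 4·100) / 4 = 96/4 = 24
f[2] = (100 - 4·24) / 4 = 4/4 = 1
f[1] = (24 - 4·1) / 4 = 20/4 = 5

5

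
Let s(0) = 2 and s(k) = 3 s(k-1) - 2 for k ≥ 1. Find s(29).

68630377364884

The fixed point is -2/(1 - 3) = 1, so s(k) - 1 = 3(s(k-1) - 1).
Hence s(k) = 1·3^k + 1.
s(29) = 1·3^{29} + 1 = 1·68630377364883 + 1 = 68630377364884.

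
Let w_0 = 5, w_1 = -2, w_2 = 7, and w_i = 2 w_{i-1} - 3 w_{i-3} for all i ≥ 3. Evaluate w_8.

w_3 = 2*7 - 3*5 = -1
w_4 = 2*(-1) - 3*(-2) = 4
w_5 = 2*4 - 3*7 = -13
w_6 = 2*(-13) - 3*(-1) = -23
w_7 = 2*(-23) - 3*4 = -58
w_8 = 2*(-58) - 3*(-13) = -77

-77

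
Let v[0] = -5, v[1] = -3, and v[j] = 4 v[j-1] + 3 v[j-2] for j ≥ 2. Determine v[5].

-2547

v[2] = 4·(-3) + 3·(-5) = -27
v[3] = 4·(-27) + 3·(-3) = -117
v[4] = 4·(-117) + 3·(-27) = -549
v[5] = 4·(-549) + 3·(-117) = -2547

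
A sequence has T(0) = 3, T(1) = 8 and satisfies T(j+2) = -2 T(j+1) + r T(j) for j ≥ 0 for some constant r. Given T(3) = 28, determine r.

-2

T(2) = -16 + 3r
T(3) = 32 + 2r
So 32 + 2r = 28, giving r = -2.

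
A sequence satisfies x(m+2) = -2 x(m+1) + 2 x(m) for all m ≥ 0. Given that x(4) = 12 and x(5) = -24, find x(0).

9

Rearranging, x(m-2) = (x(m) + 2 x(m-1)) / 2.
x(3) = (-24 + 2*12) / 2 = 0/2 = 0
x(2) = (12 + 2*0) / 2 = 12/2 = 6
x(1) = (0 + 2*6) / 2 = 12/2 = 6
x(0) = (6 + 2*6) / 2 = 18/2 = 9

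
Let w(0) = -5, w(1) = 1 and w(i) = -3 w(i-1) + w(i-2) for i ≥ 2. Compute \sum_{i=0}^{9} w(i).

25021

w(2) = -3(1) + (-5) = -8
w(3) = -3(-8) + 1 = 25
w(4) = -3(25) + (-8) = -83
w(5) = -3(-83) + 25 = 274
w(6) = -3(274) + (-83) = -905
w(7) = -3(-905) + 274 = 2989
w(8) = -3(2989) + (-905) = -9872
w(9) = -3(-9872) + 2989 = 32605
Sum = (-5) + 1 + (-8) + 25 + (-83) + 274 + (-905) + 2989 + (-9872) + 32605 = 25021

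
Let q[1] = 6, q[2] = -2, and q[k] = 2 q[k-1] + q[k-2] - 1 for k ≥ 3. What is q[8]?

q[3] = 2*(-2) + 6 - 1 = 1
q[4] = 2*1 + (-2) - 1 = -1
q[5] = 2*(-1) + 1 - 1 = -2
q[6] = 2*(-2) + (-1) - 1 = -6
q[7] = 2*(-6) + (-2) - 1 = -15
q[8] = 2*(-15) + (-6) - 1 = -37

-37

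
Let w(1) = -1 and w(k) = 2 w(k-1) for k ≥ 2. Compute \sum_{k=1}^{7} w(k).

w(2) = 2*(-1) = -2
w(3) = 2*(-2) = -4
w(4) = 2*(-4) = -8
w(5) = 2*(-8) = -16
w(6) = 2*(-16) = -32
w(7) = 2*(-32) = -64
Sum = (-1) + (-2) + (-4) + (-8) + (-16) + (-32) + (-64) = -127

-127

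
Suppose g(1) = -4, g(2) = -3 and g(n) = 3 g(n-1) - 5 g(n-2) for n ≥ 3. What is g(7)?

-364

g(3) = 3·(-3) - 5·(-4) = 11
g(4) = 3·11 - 5·(-3) = 48
g(5) = 3·48 - 5·11 = 89
g(6) = 3·89 - 5·48 = 27
g(7) = 3·27 - 5·89 = -364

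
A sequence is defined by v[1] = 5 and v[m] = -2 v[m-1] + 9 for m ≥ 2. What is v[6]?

v[2] = -2(5) + 9 = -1
v[3] = -2(-1) + 9 = 11
v[4] = -2(11) + 9 = -13
v[5] = -2(-13) + 9 = 35
v[6] = -2(35) + 9 = -61

-61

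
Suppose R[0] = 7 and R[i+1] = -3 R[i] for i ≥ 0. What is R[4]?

R[1] = -3(7) = -21
R[2] = -3(-21) = 63
R[3] = -3(63) = -189
R[4] = -3(-189) = 567

567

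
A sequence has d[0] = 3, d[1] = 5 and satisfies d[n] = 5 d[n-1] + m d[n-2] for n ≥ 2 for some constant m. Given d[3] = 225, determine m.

5

d[2] = 25 + 3m
d[3] = 125 + 20m
So 125 + 20m = 225, giving m = 5.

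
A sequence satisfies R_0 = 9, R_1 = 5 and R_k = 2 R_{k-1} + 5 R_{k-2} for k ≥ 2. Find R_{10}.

878855

R_2 = 2·5 + 5·9 = 55
R_3 = 2·55 + 5·5 = 135
R_4 = 2·135 + 5·55 = 545
R_5 = 2·545 + 5·135 = 1765
R_6 = 2·1765 + 5·545 = 6255
R_7 = 2·6255 + 5·1765 = 21335
R_8 = 2·21335 + 5·6255 = 73945
R_9 = 2·73945 + 5·21335 = 254565
R_{10} = 2·254565 + 5·73945 = 878855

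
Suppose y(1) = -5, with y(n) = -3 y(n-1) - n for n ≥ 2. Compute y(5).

-371

y(2) = -3(-5) - 2 = 13
y(3) = -3(13) - 3 = -42
y(4) = -3(-42) - 4 = 122
y(5) = -3(122) - 5 = -371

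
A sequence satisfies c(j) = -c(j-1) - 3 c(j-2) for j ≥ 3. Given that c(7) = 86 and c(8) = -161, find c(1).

Rearranging, c(j-2) = (c(j) + c(j-1)) / -3.
c(6) = (-161 + 86) / -3 = -75/-3 = 25
c(5) = (86 + 25) / -3 = 111/-3 = -37
c(4) = (25 + (-37)) / -3 = -12/-3 = 4
c(3) = (-37 + 4) / -3 = -33/-3 = 11
c(2) = (4 + 11) / -3 = 15/-3 = -5
c(1) = (11 + (-5)) / -3 = 6/-3 = -2

-2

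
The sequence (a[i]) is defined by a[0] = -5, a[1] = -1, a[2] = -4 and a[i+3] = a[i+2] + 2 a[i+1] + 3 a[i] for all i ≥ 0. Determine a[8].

a[3] = (-4) + 2*(-1) + 3*(-5) = -21
a[4] = (-21) + 2*(-4) + 3*(-1) = -32
a[5] = (-32) + 2*(-21) + 3*(-4) = -86
a[6] = (-86) + 2*(-32) + 3*(-21) = -213
a[7] = (-213) + 2*(-86) + 3*(-32) = -481
a[8] = (-481) + 2*(-213) + 3*(-86) = -1165

-1165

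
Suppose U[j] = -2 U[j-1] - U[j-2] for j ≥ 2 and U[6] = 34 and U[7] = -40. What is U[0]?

-2

Rearranging, U[j-2] = -(U[j] + 2 U[j-1]).
U[5] = -(-40 + 2·34) = -28
U[4] = -(34 + 2·(-28)) = 22
U[3] = -(-28 + 2·22) = -16
U[2] = -(22 + 2·(-16)) = 10
U[1] = -(-16 + 2·10) = -4
U[0] = -(10 + 2·(-4)) = -2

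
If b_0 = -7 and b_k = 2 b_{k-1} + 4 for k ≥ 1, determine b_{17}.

-393220

The fixed point is 4/(1 - 2) = -4, so b_k + 4 = 2(b_{k-1} + 4).
Hence b_k = -3·2^k - 4.
b_{17} = -3·2^{17} - 4 = -3·131072 - 4 = -393220.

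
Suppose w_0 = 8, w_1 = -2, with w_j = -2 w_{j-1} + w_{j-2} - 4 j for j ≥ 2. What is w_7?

-574

w_2 = -2*(-2) + 8 - 8 = 4
w_3 = -2*4 + (-2) - 12 = -22
w_4 = -2*(-22) + 4 - 16 = 32
w_5 = -2*32 + (-22) - 20 = -106
w_6 = -2*(-106) + 32 - 24 = 220
w_7 = -2*220 + (-106) - 28 = -574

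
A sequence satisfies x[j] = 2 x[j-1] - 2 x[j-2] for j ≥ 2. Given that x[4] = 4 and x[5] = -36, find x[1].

9

Rearranging, x[j-2] = (x[j] - 2 x[j-1]) / -2.
x[3] = (-36 - 2·4) / -2 = -44/-2 = 22
x[2] = (4 - 2·22) / -2 = -40/-2 = 20
x[1] = (22 - 2·20) / -2 = -18/-2 = 9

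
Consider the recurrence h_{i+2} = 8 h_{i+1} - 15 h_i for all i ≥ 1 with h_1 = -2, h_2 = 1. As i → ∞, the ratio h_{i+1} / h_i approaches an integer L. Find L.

5

The characteristic equation is r^2 - 8r + 15 = 0, which factors as (r - 5)(r - 3) = 0.
So the roots are 5 and 3. Since |5| > |3| and the coefficient of 5^i is non-zero, the ratio tends to 5.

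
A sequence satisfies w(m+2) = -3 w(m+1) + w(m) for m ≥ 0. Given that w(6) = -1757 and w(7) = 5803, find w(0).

Rearranging, w(m-2) = w(m) + 3 w(m-1).
w(5) = 5803 + 3·(-1757) = 532
w(4) = -1757 + 3·532 = -161
w(3) = 532 + 3·(-161) = 49
w(2) = -161 + 3·49 = -14
w(1) = 49 + 3·(-14) = 7
w(0) = -14 + 3·7 = 7

7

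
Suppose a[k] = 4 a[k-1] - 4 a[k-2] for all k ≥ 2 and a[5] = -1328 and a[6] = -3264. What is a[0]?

6

Rearranging, a[k-2] = (a[k] - 4 a[k-1]) / -4.
a[4] = (-3264 - 4·(-1328)) / -4 = 2048/-4 = -512
a[3] = (-1328 - 4·(-512)) / -4 = 720/-4 = -180
a[2] = (-512 - 4·(-180)) / -4 = 208/-4 = -52
a[1] = (-180 - 4·(-52)) / -4 = 28/-4 = -7
a[0] = (-52 - 4·(-7)) / -4 = -24/-4 = 6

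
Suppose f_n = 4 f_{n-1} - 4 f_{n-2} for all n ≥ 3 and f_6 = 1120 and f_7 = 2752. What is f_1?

Rearranging, f_{n-2} = (f_n - 4 f_{n-1}) / -4.
f_5 = (2752 - 4·1120) / -4 = -1728/-4 = 432
f_4 = (1120 - 4·432) / -4 = -608/-4 = 152
f_3 = (432 - 4·152) / -4 = -176/-4 = 44
f_2 = (152 - 4·44) / -4 = -24/-4 = 6
f_1 = (44 - 4·6) / -4 = 20/-4 = -5

-5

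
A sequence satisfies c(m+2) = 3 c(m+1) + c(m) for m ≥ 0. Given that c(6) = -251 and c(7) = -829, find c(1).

Rearranging, c(m-2) = c(m) - 3 c(m-1).
c(5) = -829 - 3(-251) = -76
c(4) = -251 - 3(-76) = -23
c(3) = -76 - 3(-23) = -7
c(2) = -23 - 3(-7) = -2
c(1) = -7 - 3(-2) = -1

-1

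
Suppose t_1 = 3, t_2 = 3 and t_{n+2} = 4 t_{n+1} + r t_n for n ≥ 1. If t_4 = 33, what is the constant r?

t_3 = 12 + 3r
t_4 = 48 + 15r
So 48 + 15r = 33, giving r = -1.

-1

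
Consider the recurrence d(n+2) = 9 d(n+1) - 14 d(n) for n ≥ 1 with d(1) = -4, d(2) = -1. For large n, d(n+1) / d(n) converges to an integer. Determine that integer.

The characteristic equation is r^2 - 9r + 14 = 0, which factors as (r - 7)(r - 2) = 0.
So the roots are 7 and 2. Since |7| > |2| and the coefficient of 7^n is non-zero, the ratio tends to 7.

7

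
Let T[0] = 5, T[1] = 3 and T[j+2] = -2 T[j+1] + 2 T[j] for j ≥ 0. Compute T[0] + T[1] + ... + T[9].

T[2] = -2·3 + 2·5 = 4
T[3] = -2·4 + 2·3 = -2
T[4] = -2·(-2) + 2·4 = 12
T[5] = -2·12 + 2·(-2) = -28
T[6] = -2·(-28) + 2·12 = 80
T[7] = -2·80 + 2·(-28) = -216
T[8] = -2·(-216) + 2·80 = 592
T[9] = -2·592 + 2·(-216) = -1616
Sum = 5 + 3 + 4 + (-2) + 12 + (-28) + 80 + (-216) + 592 + (-1616) = -1166

-1166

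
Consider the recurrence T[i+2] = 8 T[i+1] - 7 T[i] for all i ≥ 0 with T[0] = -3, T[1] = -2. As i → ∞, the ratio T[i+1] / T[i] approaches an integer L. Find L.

The characteristic equation is r^2 - 8r + 7 = 0, which factors as (r - 7)(r - 1) = 0.
So the roots are 7 and 1. Since |7| > |1| and the coefficient of 7^i is non-zero, the ratio tends to 7.

7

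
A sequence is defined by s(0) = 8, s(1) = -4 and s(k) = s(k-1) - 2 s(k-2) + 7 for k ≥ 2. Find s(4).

s(2) = (-4) - 2(8) + 7 = -13
s(3) = (-13) - 2(-4) + 7 = 2
s(4) = 2 - 2(-13) + 7 = 35

35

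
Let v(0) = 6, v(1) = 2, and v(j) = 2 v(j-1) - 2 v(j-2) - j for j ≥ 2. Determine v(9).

69

v(2) = 2·2 - 2·6 - 2 = -10
v(3) = 2·(-10) - 2·2 - 3 = -27
v(4) = 2·(-27) - 2·(-10) - 4 = -38
v(5) = 2·(-38) - 2·(-27) - 5 = -27
v(6) = 2·(-27) - 2·(-38) - 6 = 16
v(7) = 2·16 - 2·(-27) - 7 = 79
v(8) = 2·79 - 2·16 - 8 = 118
v(9) = 2·118 - 2·79 - 9 = 69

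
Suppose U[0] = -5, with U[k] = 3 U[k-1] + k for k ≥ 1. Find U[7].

-9299

U[1] = 3·(-5) + 1 = -14
U[2] = 3·(-14) + 2 = -40
U[3] = 3·(-40) + 3 = -117
U[4] = 3·(-117) + 4 = -347
U[5] = 3·(-347) + 5 = -1036
U[6] = 3·(-1036) + 6 = -3102
U[7] = 3·(-3102) + 7 = -9299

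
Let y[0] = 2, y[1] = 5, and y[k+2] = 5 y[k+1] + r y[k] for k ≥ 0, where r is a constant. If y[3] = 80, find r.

-3

y[2] = 25 + 2r
y[3] = 125 + 15r
So 125 + 15r = 80, giving r = -3.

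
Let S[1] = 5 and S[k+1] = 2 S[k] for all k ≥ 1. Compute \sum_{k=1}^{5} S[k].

S[2] = 2·5 = 10
S[3] = 2·10 = 20
S[4] = 2·20 = 40
S[5] = 2·40 = 80
Sum = 5 + 10 + 20 + 40 + 80 = 155

155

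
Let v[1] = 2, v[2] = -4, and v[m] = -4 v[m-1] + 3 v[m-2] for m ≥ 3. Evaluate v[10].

-1008100

v[3] = -4(-4) + 3(2) = 22
v[4] = -4(22) + 3(-4) = -100
v[5] = -4(-100) + 3(22) = 466
v[6] = -4(466) + 3(-100) = -2164
v[7] = -4(-2164) + 3(466) = 10054
v[8] = -4(10054) + 3(-2164) = -46708
v[9] = -4(-46708) + 3(10054) = 216994
v[10] = -4(216994) + 3(-46708) = -1008100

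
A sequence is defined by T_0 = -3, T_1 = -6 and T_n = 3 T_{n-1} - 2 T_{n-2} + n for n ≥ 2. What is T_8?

-55

T_2 = 3(-6) - 2(-3) + 2 = -10
T_3 = 3(-10) - 2(-6) + 3 = -15
T_4 = 3(-15) - 2(-10) + 4 = -21
T_5 = 3(-21) - 2(-15) + 5 = -28
T_6 = 3(-28) - 2(-21) + 6 = -36
T_7 = 3(-36) - 2(-28) + 7 = -45
T_8 = 3(-45) - 2(-36) + 8 = -55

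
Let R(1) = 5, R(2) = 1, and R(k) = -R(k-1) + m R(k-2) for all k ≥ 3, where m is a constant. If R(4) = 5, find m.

R(3) = -1 + 5m
R(4) = 1 - 4m
So 1 - 4m = 5, giving m = -1.

-1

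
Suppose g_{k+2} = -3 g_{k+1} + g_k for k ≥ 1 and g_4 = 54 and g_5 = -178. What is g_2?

Rearranging, g_{k-2} = g_k + 3 g_{k-1}.
g_3 = -178 + 3*54 = -16
g_2 = 54 + 3*(-16) = 6

6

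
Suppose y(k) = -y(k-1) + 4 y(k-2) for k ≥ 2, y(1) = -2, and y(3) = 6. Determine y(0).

Let y(0) = x.
y(2) = 2 + 4x
y(3) = -10 - 4x
So -10 - 4x = 6, giving x = -4.

-4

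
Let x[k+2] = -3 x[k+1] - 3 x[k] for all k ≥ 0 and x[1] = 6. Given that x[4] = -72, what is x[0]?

Let x[0] = y.
x[2] = -18 - 3y
x[3] = 36 + 9y
x[4] = -54 - 18y
So -54 - 18y = -72, giving y = 1.

1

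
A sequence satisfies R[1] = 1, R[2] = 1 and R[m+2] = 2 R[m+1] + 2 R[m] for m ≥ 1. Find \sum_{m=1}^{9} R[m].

R[3] = 2·1 + 2·1 = 4
R[4] = 2·4 + 2·1 = 10
R[5] = 2·10 + 2·4 = 28
R[6] = 2·28 + 2·10 = 76
R[7] = 2·76 + 2·28 = 208
R[8] = 2·208 + 2·76 = 568
R[9] = 2·568 + 2·208 = 1552
Sum = 1 + 1 + 4 + 10 + 28 + 76 + 208 + 568 + 1552 = 2448

2448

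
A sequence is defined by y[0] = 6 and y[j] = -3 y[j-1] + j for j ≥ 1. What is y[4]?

472

y[1] = -3·6 + 1 = -17
y[2] = -3·(-17) + 2 = 53
y[3] = -3·53 + 3 = -156
y[4] = -3·(-156) + 4 = 472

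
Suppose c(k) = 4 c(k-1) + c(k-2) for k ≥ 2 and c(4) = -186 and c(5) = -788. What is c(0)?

Rearranging, c(k-2) = c(k) - 4 c(k-1).
c(3) = -788 - 4·(-186) = -44
c(2) = -186 - 4·(-44) = -10
c(1) = -44 - 4·(-10) = -4
c(0) = -10 - 4·(-4) = 6

6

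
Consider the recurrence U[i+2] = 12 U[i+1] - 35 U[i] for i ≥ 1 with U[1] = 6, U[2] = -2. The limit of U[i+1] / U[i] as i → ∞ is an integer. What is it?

The characteristic equation is r^2 - 12r + 35 = 0, which factors as (r - 7)(r - 5) = 0.
So the roots are 7 and 5. Since |7| > |5| and the coefficient of 7^i is non-zero, the ratio tends to 7.

7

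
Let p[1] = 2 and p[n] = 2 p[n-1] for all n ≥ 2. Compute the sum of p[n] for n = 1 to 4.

p[2] = 2(2) = 4
p[3] = 2(4) = 8
p[4] = 2(8) = 16
Sum = 2 + 4 + 8 + 16 = 30

30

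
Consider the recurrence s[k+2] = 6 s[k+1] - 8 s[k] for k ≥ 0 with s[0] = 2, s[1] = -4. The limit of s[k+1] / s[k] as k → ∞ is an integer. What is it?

4

The characteristic equation is r^2 - 6r + 8 = 0, which factors as (r - 4)(r - 2) = 0.
So the roots are 4 and 2. Since |4| > |2| and the coefficient of 4^k is non-zero, the ratio tends to 4.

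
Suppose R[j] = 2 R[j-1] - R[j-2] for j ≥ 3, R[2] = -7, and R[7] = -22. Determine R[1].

Let R[1] = z.
R[3] = -14 - z
R[4] = -21 - 2z
R[5] = -28 - 3z
R[6] = -35 - 4z
R[7] = -42 - 5z
So -42 - 5z = -22, giving z = -4.

-4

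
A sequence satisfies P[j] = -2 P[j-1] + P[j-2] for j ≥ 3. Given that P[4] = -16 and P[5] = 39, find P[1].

3

Rearranging, P[j-2] = P[j] + 2 P[j-1].
P[3] = 39 + 2*(-16) = 7
P[2] = -16 + 2*7 = -2
P[1] = 7 + 2*(-2) = 3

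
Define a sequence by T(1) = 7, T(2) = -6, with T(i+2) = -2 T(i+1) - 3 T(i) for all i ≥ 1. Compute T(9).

63

T(3) = -2·(-6) - 3·7 = -9
T(4) = -2·(-9) - 3·(-6) = 36
T(5) = -2·36 - 3·(-9) = -45
T(6) = -2·(-45) - 3·36 = -18
T(7) = -2·(-18) - 3·(-45) = 171
T(8) = -2·171 - 3·(-18) = -288
T(9) = -2·(-288) - 3·171 = 63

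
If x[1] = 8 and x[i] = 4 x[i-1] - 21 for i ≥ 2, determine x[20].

274877906951

The fixed point is -21/(1 - 4) = 7, so x[i] - 7 = 4(x[i-1] - 7).
Hence x[i] = 1·4^{i-1} + 7.
x[20] = 1·4^{19} + 7 = 1·274877906944 + 7 = 274877906951.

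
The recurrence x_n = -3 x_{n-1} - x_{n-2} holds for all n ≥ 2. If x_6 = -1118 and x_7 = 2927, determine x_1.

7

Rearranging, x_{n-2} = -(x_n + 3 x_{n-1}).
x_5 = -(2927 + 3*(-1118)) = 427
x_4 = -(-1118 + 3*427) = -163
x_3 = -(427 + 3*(-163)) = 62
x_2 = -(-163 + 3*62) = -23
x_1 = -(62 + 3*(-23)) = 7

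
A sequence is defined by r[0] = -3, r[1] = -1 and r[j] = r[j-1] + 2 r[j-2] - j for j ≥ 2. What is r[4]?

-36

r[2] = (-1) + 2(-3) - 2 = -9
r[3] = (-9) + 2(-1) - 3 = -14
r[4] = (-14) + 2(-9) - 4 = -36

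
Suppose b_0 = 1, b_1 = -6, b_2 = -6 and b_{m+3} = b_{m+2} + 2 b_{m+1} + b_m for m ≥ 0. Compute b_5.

b_3 = (-6) + 2*(-6) + 1 = -17
b_4 = (-17) + 2*(-6) + (-6) = -35
b_5 = (-35) + 2*(-17) + (-6) = -75

-75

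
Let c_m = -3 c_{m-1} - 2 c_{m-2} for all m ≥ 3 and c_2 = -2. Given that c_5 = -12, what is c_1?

3

Let c_1 = x.
c_3 = 6 - 2x
c_4 = -14 + 6x
c_5 = 30 - 14x
So 30 - 14x = -12, giving x = 3.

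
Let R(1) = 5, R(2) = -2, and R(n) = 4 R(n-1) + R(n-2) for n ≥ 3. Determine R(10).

R(3) = 4(-2) + 5 = -3
R(4) = 4(-3) + (-2) = -14
R(5) = 4(-14) + (-3) = -59
R(6) = 4(-59) + (-14) = -250
R(7) = 4(-250) + (-59) = -1059
R(8) = 4(-1059) + (-250) = -4486
R(9) = 4(-4486) + (-1059) = -19003
R(10) = 4(-19003) + (-4486) = -80498

-80498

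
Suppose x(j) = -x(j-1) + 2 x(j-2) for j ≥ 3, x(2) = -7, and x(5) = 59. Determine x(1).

4

Let x(1) = y.
x(3) = 7 + 2y
x(4) = -21 - 2y
x(5) = 35 + 6y
So 35 + 6y = 59, giving y = 4.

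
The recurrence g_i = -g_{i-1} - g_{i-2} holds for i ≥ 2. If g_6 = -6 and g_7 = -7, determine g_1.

-7

Rearranging, g_{i-2} = -(g_i + g_{i-1}).
g_5 = -(-7 + (-6)) = 13
g_4 = -(-6 + 13) = -7
g_3 = -(13 + (-7)) = -6
g_2 = -(-7 + (-6)) = 13
g_1 = -(-6 + 13) = -7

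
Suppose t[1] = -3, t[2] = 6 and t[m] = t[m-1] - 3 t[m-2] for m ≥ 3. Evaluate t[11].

-480

t[3] = 6 - 3*(-3) = 15
t[4] = 15 - 3*6 = -3
t[5] = (-3) - 3*15 = -48
t[6] = (-48) - 3*(-3) = -39
t[7] = (-39) - 3*(-48) = 105
t[8] = 105 - 3*(-39) = 222
t[9] = 222 - 3*105 = -93
t[10] = (-93) - 3*222 = -759
t[11] = (-759) - 3*(-93) = -480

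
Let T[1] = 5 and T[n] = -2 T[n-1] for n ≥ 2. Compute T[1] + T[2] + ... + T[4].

-25

T[2] = -2(5) = -10
T[3] = -2(-10) = 20
T[4] = -2(20) = -40
Sum = 5 + (-10) + 20 + (-40) = -25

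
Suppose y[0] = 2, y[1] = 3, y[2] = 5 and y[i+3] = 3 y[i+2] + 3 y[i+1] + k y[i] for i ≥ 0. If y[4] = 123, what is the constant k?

4

y[3] = 24 + 2k
y[4] = 87 + 9k
So 87 + 9k = 123, giving k = 4.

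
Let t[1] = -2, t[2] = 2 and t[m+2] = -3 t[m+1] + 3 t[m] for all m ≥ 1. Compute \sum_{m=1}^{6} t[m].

480

t[3] = -3(2) + 3(-2) = -12
t[4] = -3(-12) + 3(2) = 42
t[5] = -3(42) + 3(-12) = -162
t[6] = -3(-162) + 3(42) = 612
Sum = (-2) + 2 + (-12) + 42 + (-162) + 612 = 480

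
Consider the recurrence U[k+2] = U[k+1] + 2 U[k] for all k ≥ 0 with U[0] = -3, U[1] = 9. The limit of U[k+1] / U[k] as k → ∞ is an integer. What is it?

The characteristic equation is r^2 - r - 2 = 0, which factors as (r - 2)(r + 1) = 0.
So the roots are 2 and -1. Since |2| > |-1| and the coefficient of 2^k is non-zero, the ratio tends to 2.

2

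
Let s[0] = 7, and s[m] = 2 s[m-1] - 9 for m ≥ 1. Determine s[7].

s[1] = 2·7 - 9 = 5
s[2] = 2·5 - 9 = 1
s[3] = 2·1 - 9 = -7
s[4] = 2·(-7) - 9 = -23
s[5] = 2·(-23) - 9 = -55
s[6] = 2·(-55) - 9 = -119
s[7] = 2·(-119) - 9 = -247

-247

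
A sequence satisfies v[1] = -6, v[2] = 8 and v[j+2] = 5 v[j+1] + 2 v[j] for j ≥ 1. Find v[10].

3741708

v[3] = 5·8 + 2·(-6) = 28
v[4] = 5·28 + 2·8 = 156
v[5] = 5·156 + 2·28 = 836
v[6] = 5·836 + 2·156 = 4492
v[7] = 5·4492 + 2·836 = 24132
v[8] = 5·24132 + 2·4492 = 129644
v[9] = 5·129644 + 2·24132 = 696484
v[10] = 5·696484 + 2·129644 = 3741708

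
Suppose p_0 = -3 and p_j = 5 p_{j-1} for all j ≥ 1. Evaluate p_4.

-1875

p_1 = 5·(-3) = -15
p_2 = 5·(-15) = -75
p_3 = 5·(-75) = -375
p_4 = 5·(-375) = -1875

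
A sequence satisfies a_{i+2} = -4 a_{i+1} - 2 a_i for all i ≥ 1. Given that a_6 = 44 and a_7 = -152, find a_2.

-5

Rearranging, a_{i-2} = (a_i + 4 a_{i-1}) / -2.
a_5 = (-152 + 4*44) / -2 = 24/-2 = -12
a_4 = (44 + 4*(-12)) / -2 = -4/-2 = 2
a_3 = (-12 + 4*2) / -2 = -4/-2 = 2
a_2 = (2 + 4*2) / -2 = 10/-2 = -5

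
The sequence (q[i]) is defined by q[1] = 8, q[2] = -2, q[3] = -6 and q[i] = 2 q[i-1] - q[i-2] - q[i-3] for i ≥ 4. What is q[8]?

24

q[4] = 2(-6) - (-2) - 8 = -18
q[5] = 2(-18) - (-6) - (-2) = -28
q[6] = 2(-28) - (-18) - (-6) = -32
q[7] = 2(-32) - (-28) - (-18) = -18
q[8] = 2(-18) - (-32) - (-28) = 24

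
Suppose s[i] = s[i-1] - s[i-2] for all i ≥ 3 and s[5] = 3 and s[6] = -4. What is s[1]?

-7

Rearranging, s[i-2] = -(s[i] - s[i-1]).
s[4] = -(-4 - 3) = 7
s[3] = -(3 - 7) = 4
s[2] = -(7 - 4) = -3
s[1] = -(4 - (-3)) = -7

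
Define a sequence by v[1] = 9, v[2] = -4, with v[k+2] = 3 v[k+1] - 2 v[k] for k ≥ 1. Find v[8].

-1642

v[3] = 3(-4) - 2(9) = -30
v[4] = 3(-30) - 2(-4) = -82
v[5] = 3(-82) - 2(-30) = -186
v[6] = 3(-186) - 2(-82) = -394
v[7] = 3(-394) - 2(-186) = -810
v[8] = 3(-810) - 2(-394) = -1642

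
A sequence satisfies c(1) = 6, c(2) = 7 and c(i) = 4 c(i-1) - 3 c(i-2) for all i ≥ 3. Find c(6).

127

c(3) = 4*7 - 3*6 = 10
c(4) = 4*10 - 3*7 = 19
c(5) = 4*19 - 3*10 = 46
c(6) = 4*46 - 3*19 = 127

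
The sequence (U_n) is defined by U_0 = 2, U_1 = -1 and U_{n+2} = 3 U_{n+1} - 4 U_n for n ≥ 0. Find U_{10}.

U_2 = 3*(-1) - 4*2 = -11
U_3 = 3*(-11) - 4*(-1) = -29
U_4 = 3*(-29) - 4*(-11) = -43
U_5 = 3*(-43) - 4*(-29) = -13
U_6 = 3*(-13) - 4*(-43) = 133
U_7 = 3*133 - 4*(-13) = 451
U_8 = 3*451 - 4*133 = 821
U_9 = 3*821 - 4*451 = 659
U_{10} = 3*659 - 4*821 = -1307

-1307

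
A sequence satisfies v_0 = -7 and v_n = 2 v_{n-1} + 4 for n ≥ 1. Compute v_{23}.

-25165828

The fixed point is 4/(1 - 2) = -4, so v_n + 4 = 2(v_{n-1} + 4).
Hence v_n = -3·2^n - 4.
v_{23} = -3·2^{23} - 4 = -3·8388608 - 4 = -25165828.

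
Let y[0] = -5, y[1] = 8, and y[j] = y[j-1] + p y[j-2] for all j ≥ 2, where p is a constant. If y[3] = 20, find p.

y[2] = 8 - 5p
y[3] = 8 + 3p
So 8 + 3p = 20, giving p = 4.

4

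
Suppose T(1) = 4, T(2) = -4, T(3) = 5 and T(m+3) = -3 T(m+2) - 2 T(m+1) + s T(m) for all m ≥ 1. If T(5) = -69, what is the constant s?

5

T(4) = -7 + 4s
T(5) = 11 - 16s
So 11 - 16s = -69, giving s = 5.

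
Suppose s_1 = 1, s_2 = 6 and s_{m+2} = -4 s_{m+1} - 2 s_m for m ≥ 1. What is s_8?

12592

s_3 = -4(6) - 2(1) = -26
s_4 = -4(-26) - 2(6) = 92
s_5 = -4(92) - 2(-26) = -316
s_6 = -4(-316) - 2(92) = 1080
s_7 = -4(1080) - 2(-316) = -3688
s_8 = -4(-3688) - 2(1080) = 12592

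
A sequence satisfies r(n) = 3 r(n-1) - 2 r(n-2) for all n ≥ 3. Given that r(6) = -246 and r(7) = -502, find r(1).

2

Rearranging, r(n-2) = (r(n) - 3 r(n-1)) / -2.
r(5) = (-502 - 3(-246)) / -2 = 236/-2 = -118
r(4) = (-246 - 3(-118)) / -2 = 108/-2 = -54
r(3) = (-118 - 3(-54)) / -2 = 44/-2 = -22
r(2) = (-54 - 3(-22)) / -2 = 12/-2 = -6
r(1) = (-22 - 3(-6)) / -2 = -4/-2 = 2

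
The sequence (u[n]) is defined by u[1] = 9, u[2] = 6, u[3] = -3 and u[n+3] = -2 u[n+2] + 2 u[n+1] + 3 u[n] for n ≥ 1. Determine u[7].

-495

u[4] = -2*(-3) + 2*6 + 3*9 = 45
u[5] = -2*45 + 2*(-3) + 3*6 = -78
u[6] = -2*(-78) + 2*45 + 3*(-3) = 237
u[7] = -2*237 + 2*(-78) + 3*45 = -495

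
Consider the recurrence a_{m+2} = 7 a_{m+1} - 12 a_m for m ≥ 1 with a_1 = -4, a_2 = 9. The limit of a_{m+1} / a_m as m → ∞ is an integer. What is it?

The characteristic equation is r^2 - 7r + 12 = 0, which factors as (r - 4)(r - 3) = 0.
So the roots are 4 and 3. Since |4| > |3| and the coefficient of 4^m is non-zero, the ratio tends to 4.

4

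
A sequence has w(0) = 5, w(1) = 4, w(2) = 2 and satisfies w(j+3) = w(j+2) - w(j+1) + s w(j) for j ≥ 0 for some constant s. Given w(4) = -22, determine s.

w(3) = -2 + 5s
w(4) = -4 + 9s
So -4 + 9s = -22, giving s = -2.

-2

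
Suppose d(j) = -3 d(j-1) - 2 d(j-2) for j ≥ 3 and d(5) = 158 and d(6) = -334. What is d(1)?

-7

Rearranging, d(j-2) = (d(j) + 3 d(j-1)) / -2.
d(4) = (-334 + 3(158)) / -2 = 140/-2 = -70
d(3) = (158 + 3(-70)) / -2 = -52/-2 = 26
d(2) = (-70 + 3(26)) / -2 = 8/-2 = -4
d(1) = (26 + 3(-4)) / -2 = 14/-2 = -7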